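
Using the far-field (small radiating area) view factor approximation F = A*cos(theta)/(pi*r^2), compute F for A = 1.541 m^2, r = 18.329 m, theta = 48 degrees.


cos(48 deg) = 0.66913
pi*r^2 = 1055.4
F = 1.541 * 0.66913 / 1055.4 = 0.00097698

0.00097698


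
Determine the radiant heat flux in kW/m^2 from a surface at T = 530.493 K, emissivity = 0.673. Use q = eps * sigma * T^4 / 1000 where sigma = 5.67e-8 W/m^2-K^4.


T^4 = 7.9199e+10
q = 0.673 * 5.67e-8 * 7.9199e+10 / 1000 = 3.0222 kW/m^2

3.0222 kW/m^2


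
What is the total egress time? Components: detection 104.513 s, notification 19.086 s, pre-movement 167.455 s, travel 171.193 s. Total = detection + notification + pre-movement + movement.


Total = 104.513 + 19.086 + 167.455 + 171.193 = 462.247 s

462.247 s


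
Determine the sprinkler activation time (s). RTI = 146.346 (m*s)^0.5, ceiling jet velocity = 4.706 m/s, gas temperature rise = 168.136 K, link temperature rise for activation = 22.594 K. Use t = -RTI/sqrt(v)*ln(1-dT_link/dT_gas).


dT_link/dT_gas = 0.13438
ln(1 - 0.13438) = -0.14431
t = -146.346 / sqrt(4.706) * -0.14431 = 9.7352 s

9.7352 s


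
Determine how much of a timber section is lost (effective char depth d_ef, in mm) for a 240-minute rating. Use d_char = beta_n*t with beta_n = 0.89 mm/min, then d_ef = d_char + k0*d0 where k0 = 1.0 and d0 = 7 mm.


d_char = 0.89 * 240 = 213.6 mm
d_ef = 213.6 + 1.0*7 = 220.6 mm

220.6 mm


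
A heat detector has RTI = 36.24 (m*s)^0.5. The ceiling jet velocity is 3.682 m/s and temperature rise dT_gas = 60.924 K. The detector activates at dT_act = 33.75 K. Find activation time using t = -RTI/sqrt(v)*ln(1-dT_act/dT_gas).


dT_act/dT_gas = 0.55397
ln(1 - 0.55397) = -0.80737
t = -36.24 / sqrt(3.682) * -0.80737 = 15.248 s

15.248 s


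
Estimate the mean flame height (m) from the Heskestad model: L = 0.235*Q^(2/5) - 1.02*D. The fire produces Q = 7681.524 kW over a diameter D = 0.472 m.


Q^(2/5) = 35.824
0.235 * Q^(2/5) = 8.4187
1.02 * D = 0.48144
L = 7.9373 m

7.9373 m


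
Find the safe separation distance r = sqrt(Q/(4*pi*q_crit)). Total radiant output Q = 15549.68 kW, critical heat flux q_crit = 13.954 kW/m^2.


4*pi*q_crit = 175.35
Q/(4*pi*q_crit) = 88.677
r = sqrt(88.677) = 9.4169 m

9.4169 m


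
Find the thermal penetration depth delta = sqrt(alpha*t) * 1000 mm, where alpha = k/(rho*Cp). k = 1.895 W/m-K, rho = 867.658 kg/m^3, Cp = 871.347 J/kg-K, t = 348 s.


alpha = 1.895 / (867.658 * 871.347) = 2.5065e-06 m^2/s
alpha * t = 0.00087227
delta = sqrt(0.00087227) * 1000 = 29.534 mm

29.534 mm


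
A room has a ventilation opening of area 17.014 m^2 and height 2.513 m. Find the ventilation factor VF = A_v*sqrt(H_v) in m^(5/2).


sqrt(H_v) = 1.5852
VF = 17.014 * 1.5852 = 26.971 m^(5/2)

26.971 m^(5/2)


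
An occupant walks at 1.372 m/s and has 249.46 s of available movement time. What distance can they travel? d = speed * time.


d = 1.372 * 249.46 = 342.26 m

342.26 m


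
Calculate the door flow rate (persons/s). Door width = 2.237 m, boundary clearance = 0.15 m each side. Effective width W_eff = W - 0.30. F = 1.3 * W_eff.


W_eff = 2.237 - 0.30 = 1.937 m
F = 1.3 * 1.937 = 2.5181 persons/s

2.5181 persons/s


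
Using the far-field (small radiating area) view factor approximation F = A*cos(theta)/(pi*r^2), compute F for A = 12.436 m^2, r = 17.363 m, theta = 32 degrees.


cos(32 deg) = 0.84805
pi*r^2 = 947.11
F = 12.436 * 0.84805 / 947.11 = 0.011135

0.011135


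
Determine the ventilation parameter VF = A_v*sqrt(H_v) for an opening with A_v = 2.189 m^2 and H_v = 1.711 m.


sqrt(H_v) = 1.3081
VF = 2.189 * 1.3081 = 2.8633 m^(5/2)

2.8633 m^(5/2)


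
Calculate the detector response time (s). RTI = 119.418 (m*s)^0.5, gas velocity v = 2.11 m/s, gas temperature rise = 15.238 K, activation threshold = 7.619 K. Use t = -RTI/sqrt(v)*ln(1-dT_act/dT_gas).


dT_act/dT_gas = 0.5
ln(1 - 0.5) = -0.69315
t = -119.418 / sqrt(2.11) * -0.69315 = 56.984 s

56.984 s


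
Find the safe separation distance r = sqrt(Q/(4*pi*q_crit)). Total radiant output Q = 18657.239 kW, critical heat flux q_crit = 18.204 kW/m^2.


4*pi*q_crit = 228.76
Q/(4*pi*q_crit) = 81.559
r = sqrt(81.559) = 9.0310 m

9.0310 m


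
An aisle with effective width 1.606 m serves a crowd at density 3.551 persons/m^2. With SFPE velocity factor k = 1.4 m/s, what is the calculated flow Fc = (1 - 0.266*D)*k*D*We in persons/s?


1 - 0.266*D = 1 - 0.266*3.551 = 0.055434
Fs = 0.055434 * 1.4 * 3.551 = 0.27558 persons/(s*m)
Fc = 0.27558 * 1.606 = 0.44259 persons/s

0.44259 persons/s


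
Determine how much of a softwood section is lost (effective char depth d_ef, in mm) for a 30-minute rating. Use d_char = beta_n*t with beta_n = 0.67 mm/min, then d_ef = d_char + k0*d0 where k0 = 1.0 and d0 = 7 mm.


d_char = 0.67 * 30 = 20.1 mm
d_ef = 20.1 + 1.0*7 = 27.1 mm

27.1 mm


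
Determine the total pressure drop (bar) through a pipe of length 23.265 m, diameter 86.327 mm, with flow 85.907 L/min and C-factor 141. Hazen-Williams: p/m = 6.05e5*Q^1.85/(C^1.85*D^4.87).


Q^1.85 = 3784.0
C^1.85 = 9463.6
D^4.87 = 2.6856e+09
p/m = 9.0078e-05 bar/m
p_total = 9.0078e-05 * 23.265 = 0.0020957 bar

0.0020957 bar


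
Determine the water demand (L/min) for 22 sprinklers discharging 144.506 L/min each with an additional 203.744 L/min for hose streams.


Sprinkler demand = 22 * 144.506 = 3179.132 L/min
Total = 3179.132 + 203.744 = 3382.876 L/min

3382.876 L/min


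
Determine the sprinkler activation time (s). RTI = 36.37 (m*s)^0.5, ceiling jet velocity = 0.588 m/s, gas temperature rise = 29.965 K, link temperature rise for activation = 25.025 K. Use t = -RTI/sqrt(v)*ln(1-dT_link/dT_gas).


dT_link/dT_gas = 0.83514
ln(1 - 0.83514) = -1.8027
t = -36.37 / sqrt(0.588) * -1.8027 = 85.501 s

85.501 s


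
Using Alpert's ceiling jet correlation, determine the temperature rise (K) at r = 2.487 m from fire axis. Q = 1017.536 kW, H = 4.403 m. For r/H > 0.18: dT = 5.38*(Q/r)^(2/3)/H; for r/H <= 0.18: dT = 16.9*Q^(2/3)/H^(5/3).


r/H = 2.487 / 4.403 = 0.56484
r/H > 0.18, so dT = 5.38*(Q/r)^(2/3)/H
Q/r = 409.14
(Q/r)^(2/3) = 55.112
dT = 5.38 * 55.112 / 4.403 = 67.342 K

67.342 K


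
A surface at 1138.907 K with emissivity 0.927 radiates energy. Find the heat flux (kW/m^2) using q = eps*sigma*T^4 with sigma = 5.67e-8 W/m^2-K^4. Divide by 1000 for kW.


T^4 = 1.6825e+12
q = 0.927 * 5.67e-8 * 1.6825e+12 / 1000 = 88.433 kW/m^2

88.433 kW/m^2


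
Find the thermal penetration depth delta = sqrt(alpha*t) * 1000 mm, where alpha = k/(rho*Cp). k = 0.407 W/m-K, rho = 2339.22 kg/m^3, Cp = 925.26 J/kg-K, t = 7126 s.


alpha = 0.407 / (2339.22 * 925.26) = 1.8804e-07 m^2/s
alpha * t = 0.0013400
delta = sqrt(0.0013400) * 1000 = 36.606 mm

36.606 mm


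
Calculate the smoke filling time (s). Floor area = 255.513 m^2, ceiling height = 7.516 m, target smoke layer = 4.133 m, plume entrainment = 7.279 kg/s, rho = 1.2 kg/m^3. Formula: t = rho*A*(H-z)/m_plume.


H - z = 3.383 m
t = 1.2 * 255.513 * 3.383 / 7.279 = 142.50 s

142.50 s


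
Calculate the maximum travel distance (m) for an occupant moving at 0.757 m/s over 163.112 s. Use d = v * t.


d = 0.757 * 163.112 = 123.48 m

123.48 m


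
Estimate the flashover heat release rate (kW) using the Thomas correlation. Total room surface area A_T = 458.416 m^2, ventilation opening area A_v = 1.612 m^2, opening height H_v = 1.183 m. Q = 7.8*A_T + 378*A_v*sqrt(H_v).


7.8*A_T = 3575.6
sqrt(H_v) = 1.0877
378*A_v*sqrt(H_v) = 662.75
Q = 3575.6 + 662.75 = 4238.4 kW

4238.4 kW


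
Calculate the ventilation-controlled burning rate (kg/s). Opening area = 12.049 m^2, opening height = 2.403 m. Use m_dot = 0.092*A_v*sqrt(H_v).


sqrt(H_v) = 1.5502
m_dot = 0.092 * 12.049 * 1.5502 = 1.7184 kg/s

1.7184 kg/s


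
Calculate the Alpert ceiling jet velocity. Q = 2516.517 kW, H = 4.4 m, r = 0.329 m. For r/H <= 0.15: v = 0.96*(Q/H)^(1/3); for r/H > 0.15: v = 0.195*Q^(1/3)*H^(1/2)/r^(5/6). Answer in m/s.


r/H = 0.329 / 4.4 = 0.074773
r/H <= 0.15, so v = 0.96*(Q/H)^(1/3)
Q/H = 571.94
(Q/H)^(1/3) = 8.3007
v = 0.96 * 8.3007 = 7.9687 m/s

7.9687 m/s


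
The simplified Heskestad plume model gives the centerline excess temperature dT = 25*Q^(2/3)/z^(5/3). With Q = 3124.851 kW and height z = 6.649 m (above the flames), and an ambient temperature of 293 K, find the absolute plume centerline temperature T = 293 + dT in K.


Q^(2/3) = 213.74
z^(5/3) = 23.510
dT = 25 * 213.74 / 23.510 = 227.28 K
T = 293 + 227.28 = 520.28 K

520.28 K


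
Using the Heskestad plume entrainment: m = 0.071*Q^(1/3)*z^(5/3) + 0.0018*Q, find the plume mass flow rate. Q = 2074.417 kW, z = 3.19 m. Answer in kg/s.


Q^(1/3) = 12.754
z^(5/3) = 6.9128
First term = 0.071 * 12.754 * 6.9128 = 6.2595
Second term = 0.0018 * 2074.417 = 3.7340
m = 9.9935 kg/s

9.9935 kg/s


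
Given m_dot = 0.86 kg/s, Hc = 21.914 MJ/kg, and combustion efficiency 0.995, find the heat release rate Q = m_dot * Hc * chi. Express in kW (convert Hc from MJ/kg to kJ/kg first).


Hc = 21.914 MJ/kg = 21.914 * 1000 kJ/kg = 21914 kJ/kg
Q = 0.86 kg/s * 21914 kJ/kg * 0.995 = 18752 kW

18752 kW


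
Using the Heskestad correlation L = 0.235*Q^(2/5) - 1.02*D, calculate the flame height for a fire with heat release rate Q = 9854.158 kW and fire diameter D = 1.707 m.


Q^(2/5) = 39.577
0.235 * Q^(2/5) = 9.3007
1.02 * D = 1.7411
L = 7.5596 m

7.5596 m


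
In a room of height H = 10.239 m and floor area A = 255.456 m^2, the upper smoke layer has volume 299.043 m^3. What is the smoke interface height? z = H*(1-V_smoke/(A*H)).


V/(A*H) = 0.11433
1 - 0.11433 = 0.88567
z = 10.239 * 0.88567 = 9.0684 m

9.0684 m


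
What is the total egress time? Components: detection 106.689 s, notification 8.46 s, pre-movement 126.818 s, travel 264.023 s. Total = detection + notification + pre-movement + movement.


Total = 106.689 + 8.46 + 126.818 + 264.023 = 505.99 s

505.99 s


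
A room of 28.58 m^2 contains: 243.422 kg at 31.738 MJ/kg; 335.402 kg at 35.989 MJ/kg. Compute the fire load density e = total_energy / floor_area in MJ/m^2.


Total energy = 243.422*31.738 + 335.402*35.989
= 7725.727 + 12070.78
= 19796.51 MJ
e = 19796.51 / 28.58 = 692.67 MJ/m^2

692.67 MJ/m^2


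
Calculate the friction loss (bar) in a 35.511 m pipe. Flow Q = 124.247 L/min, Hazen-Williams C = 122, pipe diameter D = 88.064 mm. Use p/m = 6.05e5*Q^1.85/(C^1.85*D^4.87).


Q^1.85 = 7489.1
C^1.85 = 7240.5
D^4.87 = 2.9592e+09
p/m = 0.00021147 bar/m
p_total = 0.00021147 * 35.511 = 0.0075095 bar

0.0075095 bar


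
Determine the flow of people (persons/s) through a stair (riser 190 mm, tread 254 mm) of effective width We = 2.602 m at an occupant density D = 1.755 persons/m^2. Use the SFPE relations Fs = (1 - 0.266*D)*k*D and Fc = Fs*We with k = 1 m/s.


1 - 0.266*D = 1 - 0.266*1.755 = 0.53317
Fs = 0.53317 * 1 * 1.755 = 0.93571 persons/(s*m)
Fc = 0.93571 * 2.602 = 2.4347 persons/s

2.4347 persons/s


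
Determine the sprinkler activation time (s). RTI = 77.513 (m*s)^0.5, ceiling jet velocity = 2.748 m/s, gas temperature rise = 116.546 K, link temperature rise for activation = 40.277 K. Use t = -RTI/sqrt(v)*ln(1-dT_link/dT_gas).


dT_link/dT_gas = 0.34559
ln(1 - 0.34559) = -0.42402
t = -77.513 / sqrt(2.748) * -0.42402 = 19.827 s

19.827 s


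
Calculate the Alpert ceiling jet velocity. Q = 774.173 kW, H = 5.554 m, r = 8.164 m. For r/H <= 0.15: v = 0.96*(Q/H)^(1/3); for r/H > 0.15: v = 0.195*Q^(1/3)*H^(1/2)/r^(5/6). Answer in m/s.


r/H = 8.164 / 5.554 = 1.4699
r/H > 0.15, so v = 0.195*Q^(1/3)*H^(1/2)/r^(5/6)
Q^(1/3) = 9.1822
H^(1/2) = 2.3567
r^(5/6) = 5.7533
v = 0.195 * 9.1822 * 2.3567 / 5.7533 = 0.73344 m/s

0.73344 m/s


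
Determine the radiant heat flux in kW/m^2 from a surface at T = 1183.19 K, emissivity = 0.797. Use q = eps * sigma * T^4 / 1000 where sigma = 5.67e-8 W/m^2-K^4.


T^4 = 1.9598e+12
q = 0.797 * 5.67e-8 * 1.9598e+12 / 1000 = 88.564 kW/m^2

88.564 kW/m^2


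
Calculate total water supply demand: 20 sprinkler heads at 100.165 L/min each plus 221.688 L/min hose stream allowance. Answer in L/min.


Sprinkler demand = 20 * 100.165 = 2003.3 L/min
Total = 2003.3 + 221.688 = 2224.988 L/min

2224.988 L/min


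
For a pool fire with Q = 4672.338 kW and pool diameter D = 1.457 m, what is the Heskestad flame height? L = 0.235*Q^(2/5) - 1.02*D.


Q^(2/5) = 29.364
0.235 * Q^(2/5) = 6.9005
1.02 * D = 1.4861
L = 5.4144 m

5.4144 m


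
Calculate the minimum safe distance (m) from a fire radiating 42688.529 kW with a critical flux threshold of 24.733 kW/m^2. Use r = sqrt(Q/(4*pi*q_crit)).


4*pi*q_crit = 310.80
Q/(4*pi*q_crit) = 137.35
r = sqrt(137.35) = 11.720 m

11.720 m


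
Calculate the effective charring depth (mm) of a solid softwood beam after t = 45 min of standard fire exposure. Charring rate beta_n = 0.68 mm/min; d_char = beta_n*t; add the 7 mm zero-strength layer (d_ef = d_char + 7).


d_char = 0.68 * 45 = 30.6 mm
d_ef = 30.6 + 1.0*7 = 37.6 mm

37.6 mm


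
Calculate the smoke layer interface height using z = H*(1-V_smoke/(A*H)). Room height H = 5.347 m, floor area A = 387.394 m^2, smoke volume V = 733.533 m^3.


V/(A*H) = 0.35412
1 - 0.35412 = 0.64588
z = 5.347 * 0.64588 = 3.4535 m

3.4535 m


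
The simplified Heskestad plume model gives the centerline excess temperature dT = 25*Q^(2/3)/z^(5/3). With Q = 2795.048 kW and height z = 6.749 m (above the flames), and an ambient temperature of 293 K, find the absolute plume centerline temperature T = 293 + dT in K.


Q^(2/3) = 198.42
z^(5/3) = 24.103
dT = 25 * 198.42 / 24.103 = 205.81 K
T = 293 + 205.81 = 498.81 K

498.81 K


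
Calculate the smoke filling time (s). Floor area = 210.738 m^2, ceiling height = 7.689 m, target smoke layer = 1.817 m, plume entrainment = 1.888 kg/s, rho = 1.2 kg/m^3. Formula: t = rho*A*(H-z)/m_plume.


H - z = 5.872 m
t = 1.2 * 210.738 * 5.872 / 1.888 = 786.52 s

786.52 s


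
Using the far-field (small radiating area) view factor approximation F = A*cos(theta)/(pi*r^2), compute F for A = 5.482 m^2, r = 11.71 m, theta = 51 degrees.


cos(51 deg) = 0.62932
pi*r^2 = 430.79
F = 5.482 * 0.62932 / 430.79 = 0.0080084

0.0080084


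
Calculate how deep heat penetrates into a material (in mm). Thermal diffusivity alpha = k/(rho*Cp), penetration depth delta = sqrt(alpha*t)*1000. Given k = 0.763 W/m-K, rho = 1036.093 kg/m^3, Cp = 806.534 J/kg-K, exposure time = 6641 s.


alpha = 0.763 / (1036.093 * 806.534) = 9.1307e-07 m^2/s
alpha * t = 0.0060637
delta = sqrt(0.0060637) * 1000 = 77.870 mm

77.870 mm


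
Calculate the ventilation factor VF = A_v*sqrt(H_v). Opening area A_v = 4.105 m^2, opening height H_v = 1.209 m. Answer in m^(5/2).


sqrt(H_v) = 1.0995
VF = 4.105 * 1.0995 = 4.5136 m^(5/2)

4.5136 m^(5/2)


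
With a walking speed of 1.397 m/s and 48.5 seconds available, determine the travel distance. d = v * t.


d = 1.397 * 48.5 = 67.755 m

67.755 m


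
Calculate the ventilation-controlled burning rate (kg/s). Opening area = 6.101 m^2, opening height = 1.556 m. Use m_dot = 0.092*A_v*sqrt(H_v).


sqrt(H_v) = 1.2474
m_dot = 0.092 * 6.101 * 1.2474 = 0.70015 kg/s

0.70015 kg/s


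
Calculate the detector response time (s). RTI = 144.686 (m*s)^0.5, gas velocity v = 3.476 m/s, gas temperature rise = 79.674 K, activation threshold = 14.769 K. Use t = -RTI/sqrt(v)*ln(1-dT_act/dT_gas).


dT_act/dT_gas = 0.18537
ln(1 - 0.18537) = -0.20502
t = -144.686 / sqrt(3.476) * -0.20502 = 15.910 s

15.910 s


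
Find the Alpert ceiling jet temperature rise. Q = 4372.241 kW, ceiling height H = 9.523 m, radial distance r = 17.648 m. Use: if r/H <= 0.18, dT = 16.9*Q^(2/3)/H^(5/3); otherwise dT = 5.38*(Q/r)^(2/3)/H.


r/H = 17.648 / 9.523 = 1.8532
r/H > 0.18, so dT = 5.38*(Q/r)^(2/3)/H
Q/r = 247.75
(Q/r)^(2/3) = 39.446
dT = 5.38 * 39.446 / 9.523 = 22.285 K

22.285 K


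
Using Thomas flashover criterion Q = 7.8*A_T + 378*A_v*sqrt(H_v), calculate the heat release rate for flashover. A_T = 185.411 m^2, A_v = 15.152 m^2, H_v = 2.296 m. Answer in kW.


7.8*A_T = 1446.2
sqrt(H_v) = 1.5153
378*A_v*sqrt(H_v) = 8678.6
Q = 1446.2 + 8678.6 = 10125 kW

10125 kW


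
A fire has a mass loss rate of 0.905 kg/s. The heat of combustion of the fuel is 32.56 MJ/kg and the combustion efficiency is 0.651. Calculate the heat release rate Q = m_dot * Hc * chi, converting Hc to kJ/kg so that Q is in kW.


Hc = 32.56 MJ/kg = 32.56 * 1000 kJ/kg = 32560 kJ/kg
Q = 0.905 kg/s * 32560 kJ/kg * 0.651 = 19183 kW

19183 kW


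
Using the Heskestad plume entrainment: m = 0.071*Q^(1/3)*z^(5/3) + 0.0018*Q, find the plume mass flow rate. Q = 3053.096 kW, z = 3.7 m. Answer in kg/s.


Q^(1/3) = 14.507
z^(5/3) = 8.8512
First term = 0.071 * 14.507 * 8.8512 = 9.1168
Second term = 0.0018 * 3053.096 = 5.4956
m = 14.612 kg/s

14.612 kg/s


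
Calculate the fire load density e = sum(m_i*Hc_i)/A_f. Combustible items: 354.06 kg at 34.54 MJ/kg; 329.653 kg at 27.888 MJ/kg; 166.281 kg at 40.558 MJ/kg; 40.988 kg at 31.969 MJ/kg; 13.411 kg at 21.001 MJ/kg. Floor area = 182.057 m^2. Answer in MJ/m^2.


Total energy = 354.06*34.54 + 329.653*27.888 + 166.281*40.558 + 40.988*31.969 + 13.411*21.001
= 12229.23 + 9193.363 + 6744.025 + 1310.345 + 281.6444
= 29758.61 MJ
e = 29758.61 / 182.057 = 163.46 MJ/m^2

163.46 MJ/m^2


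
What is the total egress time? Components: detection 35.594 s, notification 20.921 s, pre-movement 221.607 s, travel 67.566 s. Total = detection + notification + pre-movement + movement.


Total = 35.594 + 20.921 + 221.607 + 67.566 = 345.688 s

345.688 s


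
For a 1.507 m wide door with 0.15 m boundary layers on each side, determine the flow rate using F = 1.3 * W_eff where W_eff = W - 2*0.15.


W_eff = 1.507 - 0.30 = 1.207 m
F = 1.3 * 1.207 = 1.5691 persons/s

1.5691 persons/s


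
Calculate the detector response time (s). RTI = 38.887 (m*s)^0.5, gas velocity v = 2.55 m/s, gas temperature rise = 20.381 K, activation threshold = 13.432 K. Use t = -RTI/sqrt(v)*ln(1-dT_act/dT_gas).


dT_act/dT_gas = 0.65905
ln(1 - 0.65905) = -1.0760
t = -38.887 / sqrt(2.55) * -1.0760 = 26.203 s

26.203 s


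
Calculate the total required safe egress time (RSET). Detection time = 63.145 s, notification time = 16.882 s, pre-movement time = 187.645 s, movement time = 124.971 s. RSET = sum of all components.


Total = 63.145 + 16.882 + 187.645 + 124.971 = 392.643 s

392.643 s


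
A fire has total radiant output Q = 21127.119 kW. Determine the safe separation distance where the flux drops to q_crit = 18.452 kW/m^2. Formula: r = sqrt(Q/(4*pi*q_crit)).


4*pi*q_crit = 231.87
Q/(4*pi*q_crit) = 91.114
r = sqrt(91.114) = 9.5454 m

9.5454 m


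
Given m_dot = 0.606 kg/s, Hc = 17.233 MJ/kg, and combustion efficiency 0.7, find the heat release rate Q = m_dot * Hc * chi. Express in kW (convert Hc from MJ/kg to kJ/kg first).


Hc = 17.233 MJ/kg = 17.233 * 1000 kJ/kg = 17233 kJ/kg
Q = 0.606 kg/s * 17233 kJ/kg * 0.7 = 7310.2 kW

7310.2 kW


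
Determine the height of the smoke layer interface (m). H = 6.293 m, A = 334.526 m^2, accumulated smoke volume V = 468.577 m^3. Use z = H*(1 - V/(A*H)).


V/(A*H) = 0.22258
1 - 0.22258 = 0.77742
z = 6.293 * 0.77742 = 4.8923 m

4.8923 m


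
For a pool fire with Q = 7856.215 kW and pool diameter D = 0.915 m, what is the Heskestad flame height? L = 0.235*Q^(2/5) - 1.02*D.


Q^(2/5) = 36.148
0.235 * Q^(2/5) = 8.4948
1.02 * D = 0.93330
L = 7.5615 m

7.5615 m


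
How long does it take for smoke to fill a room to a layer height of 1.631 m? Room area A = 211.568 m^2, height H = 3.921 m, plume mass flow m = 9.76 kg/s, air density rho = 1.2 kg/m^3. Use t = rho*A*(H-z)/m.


H - z = 2.29 m
t = 1.2 * 211.568 * 2.29 / 9.76 = 59.569 s

59.569 s


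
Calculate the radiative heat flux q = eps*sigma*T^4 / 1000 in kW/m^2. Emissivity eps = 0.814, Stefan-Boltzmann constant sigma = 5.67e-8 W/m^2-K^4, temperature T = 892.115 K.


T^4 = 6.3341e+11
q = 0.814 * 5.67e-8 * 6.3341e+11 / 1000 = 29.234 kW/m^2

29.234 kW/m^2


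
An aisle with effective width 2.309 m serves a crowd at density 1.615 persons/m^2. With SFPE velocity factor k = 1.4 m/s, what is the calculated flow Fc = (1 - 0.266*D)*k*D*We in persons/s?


1 - 0.266*D = 1 - 0.266*1.615 = 0.57041
Fs = 0.57041 * 1.4 * 1.615 = 1.2897 persons/(s*m)
Fc = 1.2897 * 2.309 = 2.9779 persons/s

2.9779 persons/s


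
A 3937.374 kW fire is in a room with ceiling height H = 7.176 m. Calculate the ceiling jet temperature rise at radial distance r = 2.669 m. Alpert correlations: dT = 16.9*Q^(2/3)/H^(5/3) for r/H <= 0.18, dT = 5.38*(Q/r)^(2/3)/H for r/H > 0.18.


r/H = 2.669 / 7.176 = 0.37193
r/H > 0.18, so dT = 5.38*(Q/r)^(2/3)/H
Q/r = 1475.2
(Q/r)^(2/3) = 129.59
dT = 5.38 * 129.59 / 7.176 = 97.157 K

97.157 K


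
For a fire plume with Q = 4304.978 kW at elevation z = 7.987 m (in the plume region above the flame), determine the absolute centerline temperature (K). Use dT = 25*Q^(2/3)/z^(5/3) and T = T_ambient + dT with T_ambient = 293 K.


Q^(2/3) = 264.64
z^(5/3) = 31.913
dT = 25 * 264.64 / 31.913 = 207.31 K
T = 293 + 207.31 = 500.31 K

500.31 K


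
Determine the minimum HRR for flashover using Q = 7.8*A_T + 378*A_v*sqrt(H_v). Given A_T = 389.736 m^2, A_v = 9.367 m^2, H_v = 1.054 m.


7.8*A_T = 3039.9
sqrt(H_v) = 1.0266
378*A_v*sqrt(H_v) = 3635.1
Q = 3039.9 + 3635.1 = 6675.0 kW

6675.0 kW


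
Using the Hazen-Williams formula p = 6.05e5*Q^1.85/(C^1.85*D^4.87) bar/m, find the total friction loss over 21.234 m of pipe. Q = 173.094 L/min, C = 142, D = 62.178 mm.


Q^1.85 = 13830
C^1.85 = 9588.1
D^4.87 = 5.4326e+08
p/m = 0.0016063 bar/m
p_total = 0.0016063 * 21.234 = 0.034109 bar

0.034109 bar


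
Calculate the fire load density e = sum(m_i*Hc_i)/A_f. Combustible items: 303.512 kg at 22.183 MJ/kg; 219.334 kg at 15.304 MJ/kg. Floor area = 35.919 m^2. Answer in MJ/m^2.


Total energy = 303.512*22.183 + 219.334*15.304
= 6732.807 + 3356.688
= 10089.49 MJ
e = 10089.49 / 35.919 = 280.90 MJ/m^2

280.90 MJ/m^2


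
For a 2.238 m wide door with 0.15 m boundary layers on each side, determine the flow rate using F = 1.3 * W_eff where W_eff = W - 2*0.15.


W_eff = 2.238 - 0.30 = 1.938 m
F = 1.3 * 1.938 = 2.5194 persons/s

2.5194 persons/s


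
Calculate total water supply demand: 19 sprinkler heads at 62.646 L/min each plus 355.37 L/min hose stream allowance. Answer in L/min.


Sprinkler demand = 19 * 62.646 = 1190.274 L/min
Total = 1190.274 + 355.37 = 1545.644 L/min

1545.644 L/min


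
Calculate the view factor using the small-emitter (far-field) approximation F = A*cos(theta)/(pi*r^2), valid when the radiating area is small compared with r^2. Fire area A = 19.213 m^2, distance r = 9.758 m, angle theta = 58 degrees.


cos(58 deg) = 0.52992
pi*r^2 = 299.14
F = 19.213 * 0.52992 / 299.14 = 0.034036

0.034036


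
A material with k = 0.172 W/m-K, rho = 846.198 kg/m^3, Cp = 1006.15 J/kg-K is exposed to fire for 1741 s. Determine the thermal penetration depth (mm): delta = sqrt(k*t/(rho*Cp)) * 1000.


alpha = 0.172 / (846.198 * 1006.15) = 2.0202e-07 m^2/s
alpha * t = 0.00035172
delta = sqrt(0.00035172) * 1000 = 18.754 mm

18.754 mm


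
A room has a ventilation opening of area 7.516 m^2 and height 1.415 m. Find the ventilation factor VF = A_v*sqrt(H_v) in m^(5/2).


sqrt(H_v) = 1.1895
VF = 7.516 * 1.1895 = 8.9406 m^(5/2)

8.9406 m^(5/2)


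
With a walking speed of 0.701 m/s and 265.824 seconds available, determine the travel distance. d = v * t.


d = 0.701 * 265.824 = 186.34 m

186.34 m


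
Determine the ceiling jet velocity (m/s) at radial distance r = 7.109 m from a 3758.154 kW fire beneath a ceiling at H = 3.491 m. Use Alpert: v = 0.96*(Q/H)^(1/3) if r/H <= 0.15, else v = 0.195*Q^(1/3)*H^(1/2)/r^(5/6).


r/H = 7.109 / 3.491 = 2.0364
r/H > 0.15, so v = 0.195*Q^(1/3)*H^(1/2)/r^(5/6)
Q^(1/3) = 15.547
H^(1/2) = 1.8684
r^(5/6) = 5.1267
v = 0.195 * 15.547 * 1.8684 / 5.1267 = 1.1049 m/s

1.1049 m/s


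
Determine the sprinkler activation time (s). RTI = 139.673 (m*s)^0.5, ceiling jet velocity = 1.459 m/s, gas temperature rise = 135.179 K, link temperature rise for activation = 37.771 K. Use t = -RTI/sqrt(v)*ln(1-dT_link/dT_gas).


dT_link/dT_gas = 0.27941
ln(1 - 0.27941) = -0.32769
t = -139.673 / sqrt(1.459) * -0.32769 = 37.892 s

37.892 s


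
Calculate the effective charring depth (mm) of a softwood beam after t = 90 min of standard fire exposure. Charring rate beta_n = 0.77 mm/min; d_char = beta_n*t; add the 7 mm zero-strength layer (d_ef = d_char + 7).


d_char = 0.77 * 90 = 69.3 mm
d_ef = 69.3 + 1.0*7 = 76.3 mm

76.3 mm


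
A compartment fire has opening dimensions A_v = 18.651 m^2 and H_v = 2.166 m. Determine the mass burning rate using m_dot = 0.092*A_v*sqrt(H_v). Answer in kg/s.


sqrt(H_v) = 1.4717
m_dot = 0.092 * 18.651 * 1.4717 = 2.5253 kg/s

2.5253 kg/s


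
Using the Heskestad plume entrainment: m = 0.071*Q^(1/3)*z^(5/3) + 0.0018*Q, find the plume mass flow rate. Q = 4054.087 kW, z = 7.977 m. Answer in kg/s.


Q^(1/3) = 15.945
z^(5/3) = 31.847
First term = 0.071 * 15.945 * 31.847 = 36.054
Second term = 0.0018 * 4054.087 = 7.2974
m = 43.352 kg/s

43.352 kg/s


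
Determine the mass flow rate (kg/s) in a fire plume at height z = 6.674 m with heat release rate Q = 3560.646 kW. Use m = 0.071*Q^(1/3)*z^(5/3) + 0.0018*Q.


Q^(1/3) = 15.270
z^(5/3) = 23.658
First term = 0.071 * 15.270 * 23.658 = 25.649
Second term = 0.0018 * 3560.646 = 6.4092
m = 32.059 kg/s

32.059 kg/s


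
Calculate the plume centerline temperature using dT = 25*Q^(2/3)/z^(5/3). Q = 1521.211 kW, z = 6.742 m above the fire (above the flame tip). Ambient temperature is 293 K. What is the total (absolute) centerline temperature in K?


Q^(2/3) = 132.27
z^(5/3) = 24.061
dT = 25 * 132.27 / 24.061 = 137.43 K
T = 293 + 137.43 = 430.43 K

430.43 K


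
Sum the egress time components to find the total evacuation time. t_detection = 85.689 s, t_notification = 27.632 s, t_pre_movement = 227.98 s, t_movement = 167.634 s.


Total = 85.689 + 27.632 + 227.98 + 167.634 = 508.935 s

508.935 s


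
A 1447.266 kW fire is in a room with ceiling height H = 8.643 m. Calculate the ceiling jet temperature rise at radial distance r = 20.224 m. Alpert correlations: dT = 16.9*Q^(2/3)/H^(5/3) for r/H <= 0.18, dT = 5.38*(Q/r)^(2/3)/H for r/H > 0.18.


r/H = 20.224 / 8.643 = 2.3399
r/H > 0.18, so dT = 5.38*(Q/r)^(2/3)/H
Q/r = 71.562
(Q/r)^(2/3) = 17.237
dT = 5.38 * 17.237 / 8.643 = 10.729 K

10.729 K


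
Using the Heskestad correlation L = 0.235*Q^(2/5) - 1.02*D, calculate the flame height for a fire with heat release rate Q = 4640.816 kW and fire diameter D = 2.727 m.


Q^(2/5) = 29.284
0.235 * Q^(2/5) = 6.8819
1.02 * D = 2.7815
L = 4.1003 m

4.1003 m


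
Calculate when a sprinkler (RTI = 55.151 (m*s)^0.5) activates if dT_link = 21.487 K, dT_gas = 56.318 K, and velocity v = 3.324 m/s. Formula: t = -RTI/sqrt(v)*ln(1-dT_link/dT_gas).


dT_link/dT_gas = 0.38153
ln(1 - 0.38153) = -0.48051
t = -55.151 / sqrt(3.324) * -0.48051 = 14.535 s

14.535 s


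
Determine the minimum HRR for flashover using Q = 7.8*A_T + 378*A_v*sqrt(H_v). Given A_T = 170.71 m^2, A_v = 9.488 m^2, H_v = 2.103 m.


7.8*A_T = 1331.538
sqrt(H_v) = 1.4502
378*A_v*sqrt(H_v) = 5201.0
Q = 1331.538 + 5201.0 = 6532.5 kW

6532.5 kW


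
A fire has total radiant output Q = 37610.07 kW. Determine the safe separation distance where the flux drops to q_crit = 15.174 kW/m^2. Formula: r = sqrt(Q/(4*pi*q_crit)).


4*pi*q_crit = 190.68
Q/(4*pi*q_crit) = 197.24
r = sqrt(197.24) = 14.044 m

14.044 m


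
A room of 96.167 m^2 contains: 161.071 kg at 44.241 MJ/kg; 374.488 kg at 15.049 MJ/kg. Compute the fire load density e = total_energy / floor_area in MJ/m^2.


Total energy = 161.071*44.241 + 374.488*15.049
= 7125.942 + 5635.670
= 12761.61 MJ
e = 12761.61 / 96.167 = 132.70 MJ/m^2

132.70 MJ/m^2


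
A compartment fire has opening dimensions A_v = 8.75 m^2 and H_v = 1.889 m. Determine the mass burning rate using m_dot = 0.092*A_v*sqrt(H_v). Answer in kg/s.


sqrt(H_v) = 1.3744
m_dot = 0.092 * 8.75 * 1.3744 = 1.1064 kg/s

1.1064 kg/s


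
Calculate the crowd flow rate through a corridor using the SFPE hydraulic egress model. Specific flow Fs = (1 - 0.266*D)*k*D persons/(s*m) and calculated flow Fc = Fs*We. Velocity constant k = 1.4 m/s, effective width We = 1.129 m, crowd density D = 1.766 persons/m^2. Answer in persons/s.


1 - 0.266*D = 1 - 0.266*1.766 = 0.53024
Fs = 0.53024 * 1.4 * 1.766 = 1.3110 persons/(s*m)
Fc = 1.3110 * 1.129 = 1.4801 persons/s

1.4801 persons/s


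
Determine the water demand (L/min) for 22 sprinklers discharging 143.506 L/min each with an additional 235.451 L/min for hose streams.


Sprinkler demand = 22 * 143.506 = 3157.132 L/min
Total = 3157.132 + 235.451 = 3392.583 L/min

3392.583 L/min


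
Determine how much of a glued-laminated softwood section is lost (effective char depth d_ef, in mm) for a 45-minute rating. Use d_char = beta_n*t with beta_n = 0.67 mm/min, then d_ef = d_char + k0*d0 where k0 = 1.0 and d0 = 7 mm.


d_char = 0.67 * 45 = 30.15 mm
d_ef = 30.15 + 1.0*7 = 37.15 mm

37.15 mm


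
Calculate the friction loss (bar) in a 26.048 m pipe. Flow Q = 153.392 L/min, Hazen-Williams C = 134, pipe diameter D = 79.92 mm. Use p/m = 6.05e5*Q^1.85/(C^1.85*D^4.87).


Q^1.85 = 11059
C^1.85 = 8612.8
D^4.87 = 1.8447e+09
p/m = 0.00042113 bar/m
p_total = 0.00042113 * 26.048 = 0.010970 bar

0.010970 bar


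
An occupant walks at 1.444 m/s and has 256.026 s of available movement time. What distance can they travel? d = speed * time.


d = 1.444 * 256.026 = 369.70 m

369.70 m


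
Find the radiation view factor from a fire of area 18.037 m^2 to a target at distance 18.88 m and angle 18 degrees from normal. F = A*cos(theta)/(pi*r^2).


cos(18 deg) = 0.95106
pi*r^2 = 1119.8
F = 18.037 * 0.95106 / 1119.8 = 0.015319

0.015319


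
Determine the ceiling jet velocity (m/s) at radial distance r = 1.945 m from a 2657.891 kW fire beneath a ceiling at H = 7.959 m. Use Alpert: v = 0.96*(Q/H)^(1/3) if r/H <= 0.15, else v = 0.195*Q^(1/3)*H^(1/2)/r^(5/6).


r/H = 1.945 / 7.959 = 0.24438
r/H > 0.15, so v = 0.195*Q^(1/3)*H^(1/2)/r^(5/6)
Q^(1/3) = 13.852
H^(1/2) = 2.8212
r^(5/6) = 1.7409
v = 0.195 * 13.852 * 2.8212 / 1.7409 = 4.3773 m/s

4.3773 m/s


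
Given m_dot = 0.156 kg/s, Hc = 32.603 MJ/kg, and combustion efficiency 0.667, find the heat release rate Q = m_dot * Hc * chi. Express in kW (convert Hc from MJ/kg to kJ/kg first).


Hc = 32.603 MJ/kg = 32.603 * 1000 kJ/kg = 32603 kJ/kg
Q = 0.156 kg/s * 32603 kJ/kg * 0.667 = 3392.4 kW

3392.4 kW


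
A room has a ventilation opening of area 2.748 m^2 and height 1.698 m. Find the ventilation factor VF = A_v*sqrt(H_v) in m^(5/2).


sqrt(H_v) = 1.3031
VF = 2.748 * 1.3031 = 3.5808 m^(5/2)

3.5808 m^(5/2)


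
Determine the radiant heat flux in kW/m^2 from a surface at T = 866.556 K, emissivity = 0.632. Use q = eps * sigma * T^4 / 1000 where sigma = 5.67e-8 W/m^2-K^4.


T^4 = 5.6388e+11
q = 0.632 * 5.67e-8 * 5.6388e+11 / 1000 = 20.206 kW/m^2

20.206 kW/m^2


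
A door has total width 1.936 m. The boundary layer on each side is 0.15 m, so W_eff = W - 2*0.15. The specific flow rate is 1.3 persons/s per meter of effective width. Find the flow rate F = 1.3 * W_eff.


W_eff = 1.936 - 0.30 = 1.636 m
F = 1.3 * 1.636 = 2.1268 persons/s

2.1268 persons/s


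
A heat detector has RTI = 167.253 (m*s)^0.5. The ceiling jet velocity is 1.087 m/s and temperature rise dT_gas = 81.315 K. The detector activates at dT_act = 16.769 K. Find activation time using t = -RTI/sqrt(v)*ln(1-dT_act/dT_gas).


dT_act/dT_gas = 0.20622
ln(1 - 0.20622) = -0.23095
t = -167.253 / sqrt(1.087) * -0.23095 = 37.049 s

37.049 s


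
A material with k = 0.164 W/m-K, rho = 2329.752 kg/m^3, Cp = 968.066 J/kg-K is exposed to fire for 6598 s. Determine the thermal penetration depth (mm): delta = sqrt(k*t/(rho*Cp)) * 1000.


alpha = 0.164 / (2329.752 * 968.066) = 7.2716e-08 m^2/s
alpha * t = 0.00047978
delta = sqrt(0.00047978) * 1000 = 21.904 mm

21.904 mm


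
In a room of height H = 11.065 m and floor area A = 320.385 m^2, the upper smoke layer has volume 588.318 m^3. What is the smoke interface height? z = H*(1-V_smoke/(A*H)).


V/(A*H) = 0.16595
1 - 0.16595 = 0.83405
z = 11.065 * 0.83405 = 9.2287 m

9.2287 m


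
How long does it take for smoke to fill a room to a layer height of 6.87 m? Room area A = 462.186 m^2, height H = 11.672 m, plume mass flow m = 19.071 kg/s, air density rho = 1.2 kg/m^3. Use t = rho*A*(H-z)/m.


H - z = 4.802 m
t = 1.2 * 462.186 * 4.802 / 19.071 = 139.65 s

139.65 s


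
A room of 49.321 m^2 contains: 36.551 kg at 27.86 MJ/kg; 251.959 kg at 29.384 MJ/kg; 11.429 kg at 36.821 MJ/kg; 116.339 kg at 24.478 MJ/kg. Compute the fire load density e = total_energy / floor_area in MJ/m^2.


Total energy = 36.551*27.86 + 251.959*29.384 + 11.429*36.821 + 116.339*24.478
= 1018.311 + 7403.563 + 420.8272 + 2847.746
= 11690.45 MJ
e = 11690.45 / 49.321 = 237.03 MJ/m^2

237.03 MJ/m^2


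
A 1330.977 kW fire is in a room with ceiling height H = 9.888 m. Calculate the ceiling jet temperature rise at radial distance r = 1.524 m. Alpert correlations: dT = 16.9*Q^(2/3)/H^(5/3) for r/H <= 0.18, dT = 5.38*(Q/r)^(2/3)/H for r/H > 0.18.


r/H = 1.524 / 9.888 = 0.15413
r/H <= 0.18, so dT = 16.9*Q^(2/3)/H^(5/3)
Q^(2/3) = 121.00
H^(5/3) = 45.553
dT = 16.9 * 121.00 / 45.553 = 44.890 K

44.890 K


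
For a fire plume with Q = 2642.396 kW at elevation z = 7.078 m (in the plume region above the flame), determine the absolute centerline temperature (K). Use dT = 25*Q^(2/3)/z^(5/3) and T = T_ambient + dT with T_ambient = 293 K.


Q^(2/3) = 191.13
z^(5/3) = 26.093
dT = 25 * 191.13 / 26.093 = 183.13 K
T = 293 + 183.13 = 476.13 K

476.13 K


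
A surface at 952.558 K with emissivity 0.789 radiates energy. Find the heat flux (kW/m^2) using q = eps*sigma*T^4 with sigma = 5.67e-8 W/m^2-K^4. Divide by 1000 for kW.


T^4 = 8.2331e+11
q = 0.789 * 5.67e-8 * 8.2331e+11 / 1000 = 36.832 kW/m^2

36.832 kW/m^2


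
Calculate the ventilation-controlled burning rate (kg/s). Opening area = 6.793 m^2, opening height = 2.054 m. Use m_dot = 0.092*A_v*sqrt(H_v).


sqrt(H_v) = 1.4332
m_dot = 0.092 * 6.793 * 1.4332 = 0.89567 kg/s

0.89567 kg/s


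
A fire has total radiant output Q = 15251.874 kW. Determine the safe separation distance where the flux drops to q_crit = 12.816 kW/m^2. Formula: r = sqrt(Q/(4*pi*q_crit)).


4*pi*q_crit = 161.05
Q/(4*pi*q_crit) = 94.702
r = sqrt(94.702) = 9.7315 m

9.7315 m


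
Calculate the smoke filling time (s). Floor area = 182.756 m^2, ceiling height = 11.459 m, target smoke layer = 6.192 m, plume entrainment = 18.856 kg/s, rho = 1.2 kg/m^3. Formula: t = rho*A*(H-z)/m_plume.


H - z = 5.267 m
t = 1.2 * 182.756 * 5.267 / 18.856 = 61.259 s

61.259 s


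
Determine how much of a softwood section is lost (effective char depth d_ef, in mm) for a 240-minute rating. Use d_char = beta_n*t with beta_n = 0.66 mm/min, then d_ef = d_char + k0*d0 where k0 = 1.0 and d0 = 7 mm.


d_char = 0.66 * 240 = 158.4 mm
d_ef = 158.4 + 1.0*7 = 165.4 mm

165.4 mm


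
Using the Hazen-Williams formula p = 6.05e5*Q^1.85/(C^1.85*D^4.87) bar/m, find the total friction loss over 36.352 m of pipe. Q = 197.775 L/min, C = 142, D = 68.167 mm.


Q^1.85 = 17698
C^1.85 = 9588.1
D^4.87 = 8.5017e+08
p/m = 0.0013135 bar/m
p_total = 0.0013135 * 36.352 = 0.047749 bar

0.047749 bar


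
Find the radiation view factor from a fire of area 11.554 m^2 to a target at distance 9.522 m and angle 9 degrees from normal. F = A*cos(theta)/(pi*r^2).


cos(9 deg) = 0.98769
pi*r^2 = 284.84
F = 11.554 * 0.98769 / 284.84 = 0.040063

0.040063


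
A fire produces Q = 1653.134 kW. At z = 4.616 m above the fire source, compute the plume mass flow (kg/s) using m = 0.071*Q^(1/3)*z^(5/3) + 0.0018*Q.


Q^(1/3) = 11.824
z^(5/3) = 12.797
First term = 0.071 * 11.824 * 12.797 = 10.743
Second term = 0.0018 * 1653.134 = 2.9756
m = 13.719 kg/s

13.719 kg/s


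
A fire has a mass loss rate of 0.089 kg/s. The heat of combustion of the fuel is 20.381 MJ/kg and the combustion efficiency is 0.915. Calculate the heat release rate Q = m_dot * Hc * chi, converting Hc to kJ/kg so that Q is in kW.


Hc = 20.381 MJ/kg = 20.381 * 1000 kJ/kg = 20381 kJ/kg
Q = 0.089 kg/s * 20381 kJ/kg * 0.915 = 1659.7 kW

1659.7 kW


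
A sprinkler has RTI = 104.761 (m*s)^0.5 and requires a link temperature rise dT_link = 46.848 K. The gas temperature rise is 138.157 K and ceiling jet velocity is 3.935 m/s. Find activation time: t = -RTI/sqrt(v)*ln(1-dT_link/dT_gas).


dT_link/dT_gas = 0.33909
ln(1 - 0.33909) = -0.41414
t = -104.761 / sqrt(3.935) * -0.41414 = 21.871 s

21.871 s


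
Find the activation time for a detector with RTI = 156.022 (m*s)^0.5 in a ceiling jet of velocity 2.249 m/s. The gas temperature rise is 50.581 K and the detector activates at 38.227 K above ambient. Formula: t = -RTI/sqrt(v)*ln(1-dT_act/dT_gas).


dT_act/dT_gas = 0.75576
ln(1 - 0.75576) = -1.4096
t = -156.022 / sqrt(2.249) * -1.4096 = 146.65 s

146.65 s


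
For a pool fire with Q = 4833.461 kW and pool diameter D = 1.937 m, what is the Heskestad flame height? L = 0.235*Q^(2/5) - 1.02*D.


Q^(2/5) = 29.765
0.235 * Q^(2/5) = 6.9947
1.02 * D = 1.9757
L = 5.0190 m

5.0190 m


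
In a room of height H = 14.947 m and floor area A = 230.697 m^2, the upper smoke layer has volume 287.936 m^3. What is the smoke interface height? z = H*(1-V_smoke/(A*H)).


V/(A*H) = 0.083503
1 - 0.083503 = 0.91650
z = 14.947 * 0.91650 = 13.699 m

13.699 m


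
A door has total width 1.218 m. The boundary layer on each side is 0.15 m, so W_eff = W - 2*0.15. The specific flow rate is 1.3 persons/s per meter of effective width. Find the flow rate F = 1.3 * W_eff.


W_eff = 1.218 - 0.30 = 0.918 m
F = 1.3 * 0.918 = 1.1934 persons/s

1.1934 persons/s


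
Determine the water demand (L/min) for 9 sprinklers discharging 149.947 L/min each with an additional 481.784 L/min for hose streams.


Sprinkler demand = 9 * 149.947 = 1349.523 L/min
Total = 1349.523 + 481.784 = 1831.307 L/min

1831.307 L/min


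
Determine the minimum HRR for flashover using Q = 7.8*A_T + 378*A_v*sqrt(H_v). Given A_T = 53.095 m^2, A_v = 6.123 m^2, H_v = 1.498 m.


7.8*A_T = 414.141
sqrt(H_v) = 1.2239
378*A_v*sqrt(H_v) = 2832.8
Q = 414.141 + 2832.8 = 3246.9 kW

3246.9 kW


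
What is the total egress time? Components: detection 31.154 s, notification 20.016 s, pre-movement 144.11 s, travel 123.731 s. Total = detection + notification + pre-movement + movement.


Total = 31.154 + 20.016 + 144.11 + 123.731 = 319.011 s

319.011 s


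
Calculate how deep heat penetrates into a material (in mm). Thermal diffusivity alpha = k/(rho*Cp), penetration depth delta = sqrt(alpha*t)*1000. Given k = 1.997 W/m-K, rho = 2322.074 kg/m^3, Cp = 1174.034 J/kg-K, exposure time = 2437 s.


alpha = 1.997 / (2322.074 * 1174.034) = 7.3252e-07 m^2/s
alpha * t = 0.0017852
delta = sqrt(0.0017852) * 1000 = 42.251 mm

42.251 mm


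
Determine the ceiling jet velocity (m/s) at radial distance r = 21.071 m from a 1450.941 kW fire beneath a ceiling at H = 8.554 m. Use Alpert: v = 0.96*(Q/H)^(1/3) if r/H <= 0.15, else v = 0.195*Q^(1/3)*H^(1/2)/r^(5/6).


r/H = 21.071 / 8.554 = 2.4633
r/H > 0.15, so v = 0.195*Q^(1/3)*H^(1/2)/r^(5/6)
Q^(1/3) = 11.321
H^(1/2) = 2.9247
r^(5/6) = 12.679
v = 0.195 * 11.321 * 2.9247 / 12.679 = 0.50925 m/s

0.50925 m/s


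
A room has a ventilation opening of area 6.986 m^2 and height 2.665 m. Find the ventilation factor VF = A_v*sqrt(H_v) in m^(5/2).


sqrt(H_v) = 1.6325
VF = 6.986 * 1.6325 = 11.405 m^(5/2)

11.405 m^(5/2)


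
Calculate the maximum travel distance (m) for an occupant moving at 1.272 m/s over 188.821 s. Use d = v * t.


d = 1.272 * 188.821 = 240.18 m

240.18 m
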